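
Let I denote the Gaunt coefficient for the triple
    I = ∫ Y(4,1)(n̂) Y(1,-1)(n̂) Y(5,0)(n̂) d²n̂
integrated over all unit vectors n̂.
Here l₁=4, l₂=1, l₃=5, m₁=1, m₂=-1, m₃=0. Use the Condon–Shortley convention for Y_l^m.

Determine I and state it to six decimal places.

Rules hold: Σm=0, L=10 even, 3≤5≤5.
N = 9·3·11 = 297
Δ = 0!·8!·2!/11! = 1/495
Racah Σ t=0..0: t=0:+1/576 = 1/576
⇒ 3j(4 1 5; 0 0 0)² = 5/99, sgn -1
Racah Σ t=0..0: t=0:+1/1440 = 1/1440
⇒ 3j(4 1 5; 1 -1 0)² = 2/99, sgn -1
4πI² = N·(3j₀)²·(3jₘ)² = 10/33
I = +1·√(0.30303/4π) = 0.15528807

0.155288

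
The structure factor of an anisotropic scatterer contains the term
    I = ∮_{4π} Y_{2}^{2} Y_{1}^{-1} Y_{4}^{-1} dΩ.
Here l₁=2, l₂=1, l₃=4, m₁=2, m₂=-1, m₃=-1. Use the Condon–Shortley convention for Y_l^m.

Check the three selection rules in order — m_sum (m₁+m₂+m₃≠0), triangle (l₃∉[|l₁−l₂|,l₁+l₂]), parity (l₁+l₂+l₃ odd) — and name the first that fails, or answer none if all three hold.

azimuthal sum: 2 − 1 − 1 = 0  ✓
1 ≤ 4 ≤ 3 (triangle on l)  ✗
L = 2 + 1 + 4 = 7 (odd)

triangle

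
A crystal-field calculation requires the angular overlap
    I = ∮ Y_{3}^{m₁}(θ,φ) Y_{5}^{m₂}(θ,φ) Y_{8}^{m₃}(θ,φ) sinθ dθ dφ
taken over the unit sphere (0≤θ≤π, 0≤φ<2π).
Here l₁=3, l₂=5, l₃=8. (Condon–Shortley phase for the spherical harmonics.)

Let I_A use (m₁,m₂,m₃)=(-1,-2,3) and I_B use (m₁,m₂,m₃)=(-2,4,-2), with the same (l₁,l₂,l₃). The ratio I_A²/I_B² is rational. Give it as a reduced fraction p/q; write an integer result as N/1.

Shared (l₁,l₂,l₃)=(3,5,8): N and (l;000)² cancel in I_A²/I_B².
A: Δ = 0!·6!·10!/17! = 1/136136; Racah Σ t=0..0: t=0:+1/1451520 = 1/1451520; ⇒ 3j(3 5 8; -1 -2 3)² = 75/3094, sgn -1
B: Δ = 0!·6!·10!/17! = 1/136136; Racah Σ t=0..0: t=0:+1/43545600 = 1/43545600; ⇒ 3j(3 5 8; -2 4 -2)² = 15/34034, sgn +1
I_A²/I_B² = (75/3094)/(15/34034) = 55/1

55/1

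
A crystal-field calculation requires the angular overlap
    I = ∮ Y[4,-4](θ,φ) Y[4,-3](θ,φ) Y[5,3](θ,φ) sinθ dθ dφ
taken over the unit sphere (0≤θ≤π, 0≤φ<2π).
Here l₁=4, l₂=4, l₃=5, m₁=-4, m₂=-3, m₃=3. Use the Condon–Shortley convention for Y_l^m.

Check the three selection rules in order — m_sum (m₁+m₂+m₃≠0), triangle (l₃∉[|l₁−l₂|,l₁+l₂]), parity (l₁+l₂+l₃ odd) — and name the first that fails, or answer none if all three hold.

m_sum

azimuthal sum: -4 − 3 + 3 = -4  ✗
0 ≤ 5 ≤ 8 (triangle on l)
L = 4 + 4 + 5 = 13 (odd)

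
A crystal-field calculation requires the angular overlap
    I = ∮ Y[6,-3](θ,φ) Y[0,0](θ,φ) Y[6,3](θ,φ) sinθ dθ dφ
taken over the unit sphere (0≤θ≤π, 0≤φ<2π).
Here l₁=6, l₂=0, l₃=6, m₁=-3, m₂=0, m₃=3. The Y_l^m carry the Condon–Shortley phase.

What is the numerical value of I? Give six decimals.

-0.282095

Checks pass: Σm=0; 12 even; l₃=6∈[6,6].
(2·6+1)(2·0+1)(2·6+1) = 169
Δ: 0! 12! 0! / 13! → 1/13
sum: t=0:+1/518400 = 1/518400
3j²(6 0 6; 0 0 0) = Δ·Π!·Σ² = 1/13  (sign +1)
sum: t=0:+1/2177280 = 1/2177280
3j²(6 0 6; -3 0 3) = Δ·Π!·Σ² = 1/13  (sign -1)
combine: 4πI² = 169·1/13·1/13 = 1/1
take √, sign -1: I = -0.28209479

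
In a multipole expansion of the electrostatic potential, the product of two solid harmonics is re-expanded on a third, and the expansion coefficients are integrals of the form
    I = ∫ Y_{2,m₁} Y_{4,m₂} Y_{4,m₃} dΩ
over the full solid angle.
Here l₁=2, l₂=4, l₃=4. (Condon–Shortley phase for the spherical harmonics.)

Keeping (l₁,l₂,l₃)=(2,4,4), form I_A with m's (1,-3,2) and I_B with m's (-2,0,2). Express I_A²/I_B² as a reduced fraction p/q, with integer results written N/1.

Shared (l₁,l₂,l₃)=(2,4,4): N and (l;000)² cancel in I_A²/I_B².
A: Δ = 2!·2!·6!/11! = 1/13860; Racah Σ t=0..1: t=0:+1/240 t=1:−1/1440 = 1/288; ⇒ 3j(2 4 4; 1 -3 2)² = 5/132, sgn +1
B: Δ = 2!·2!·6!/11! = 1/13860; Racah Σ t=2..2: t=2:+1/192 = 1/192; ⇒ 3j(2 4 4; -2 0 2)² = 3/77, sgn +1
I_A²/I_B² = (5/132)/(3/77) = 35/36

35/36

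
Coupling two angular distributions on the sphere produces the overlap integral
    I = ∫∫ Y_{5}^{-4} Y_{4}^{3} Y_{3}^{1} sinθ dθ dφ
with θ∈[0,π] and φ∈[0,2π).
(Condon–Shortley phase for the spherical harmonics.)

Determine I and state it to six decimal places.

m-sum 0 ✓  L=12 even ✓  1≤3≤9 ✓
Π(2lᵢ+1) = 11×9×7 = 693
triangle coeff Δ(5,4,3) = 1/180180
Σ_t [2,4]: t=2:+1/576 t=3:−1/144 t=4:+1/576 = -1/288
(3j)²=20/1001 [(5 4 3; 0 0 0)], sign=+1
Σ_t [5,6]: t=5:−1/5760 t=6:+1/4320 = 1/17280
(3j)²=7/4290 [(5 4 3; -4 3 1)], sign=+1
⇒ 4πI² = 42/1859
I = (+1)√(42/1859/(4π)) = 0.04240138

0.042401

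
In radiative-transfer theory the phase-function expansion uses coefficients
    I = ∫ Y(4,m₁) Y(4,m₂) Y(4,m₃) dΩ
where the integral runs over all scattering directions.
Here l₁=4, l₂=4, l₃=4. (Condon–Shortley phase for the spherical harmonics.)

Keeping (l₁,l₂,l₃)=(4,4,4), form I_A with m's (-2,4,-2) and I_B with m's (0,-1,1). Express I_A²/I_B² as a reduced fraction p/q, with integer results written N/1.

70/9

Shared (l₁,l₂,l₃)=(4,4,4): N and (l;000)² cancel in I_A²/I_B².
A: Δ = 4!·4!·4!/13! = 1/450450; Racah Σ t=4..4: t=4:+1/2304 = 1/2304; ⇒ 3j(4 4 4; -2 4 -2)² = 5/143, sgn +1
B: Δ = 4!·4!·4!/13! = 1/450450; Racah Σ t=0..3: t=0:+1/3456 t=1:−1/144 t=2:+1/96 t=3:−1/864 = 1/384; ⇒ 3j(4 4 4; 0 -1 1)² = 9/2002, sgn -1
I_A²/I_B² = (5/143)/(9/2002) = 70/9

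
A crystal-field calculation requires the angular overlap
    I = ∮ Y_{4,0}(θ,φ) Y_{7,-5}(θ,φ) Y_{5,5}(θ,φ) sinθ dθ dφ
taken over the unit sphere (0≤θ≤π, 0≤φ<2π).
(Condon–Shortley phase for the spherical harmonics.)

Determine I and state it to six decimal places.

0.181642

m-sum 0 ✓  L=16 even ✓  3≤5≤11 ✓
Π(2lᵢ+1) = 9×15×11 = 1485
triangle coeff Δ(4,7,5) = 1/6126120
Σ_t [2,4]: t=2:+1/69120 t=3:−1/20736 t=4:+1/69120 = -1/51840
(3j)²=280/21879 [(4 7 5; 0 0 0)], sign=+1
Σ_t [2,2]: t=2:+1/3870720 = 1/3870720
(3j)²=135/6188 [(4 7 5; 0 -5 5)], sign=+1
⇒ 4πI² = 20250/48841
I = (+1)√(20250/48841/(4π)) = 0.18164160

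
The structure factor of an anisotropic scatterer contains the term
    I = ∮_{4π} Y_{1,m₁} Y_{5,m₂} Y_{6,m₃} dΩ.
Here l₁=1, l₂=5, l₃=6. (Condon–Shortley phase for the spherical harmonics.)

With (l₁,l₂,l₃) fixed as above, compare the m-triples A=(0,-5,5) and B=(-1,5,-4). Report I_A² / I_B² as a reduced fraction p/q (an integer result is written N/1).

11/1

Shared (l₁,l₂,l₃)=(1,5,6): N and (l;000)² cancel in I_A²/I_B².
A: Δ = 0!·2!·10!/13! = 1/858; Racah Σ t=0..0: t=0:+1/3628800 = 1/3628800; ⇒ 3j(1 5 6; 0 -5 5)² = 1/78, sgn -1
B: Δ = 0!·2!·10!/13! = 1/858; Racah Σ t=0..0: t=0:+1/7257600 = 1/7257600; ⇒ 3j(1 5 6; -1 5 -4)² = 1/858, sgn +1
I_A²/I_B² = (1/78)/(1/858) = 11/1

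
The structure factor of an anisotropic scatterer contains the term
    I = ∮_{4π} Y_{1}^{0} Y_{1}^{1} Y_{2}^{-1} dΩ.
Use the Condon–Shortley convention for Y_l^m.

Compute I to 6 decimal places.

Checks pass: Σm=0; 4 even; l₃=2∈[0,2].
(2·1+1)(2·1+1)(2·2+1) = 45
Δ: 0! 2! 2! / 5! → 1/30
sum: t=0:+1/1 = 1/1
3j²(1 1 2; 0 0 0) = Δ·Π!·Σ² = 2/15  (sign +1)
sum: t=0:+1/2 = 1/2
3j²(1 1 2; 0 1 -1) = Δ·Π!·Σ² = 1/10  (sign -1)
combine: 4πI² = 45·2/15·1/10 = 3/5
take √, sign -1: I = -0.21850969

-0.218510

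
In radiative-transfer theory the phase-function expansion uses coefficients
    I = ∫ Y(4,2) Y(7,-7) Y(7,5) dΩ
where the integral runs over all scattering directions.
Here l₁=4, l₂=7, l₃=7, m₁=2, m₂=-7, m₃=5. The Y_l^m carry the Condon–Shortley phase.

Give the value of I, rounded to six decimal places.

-0.164155

m-sum 0 ✓  L=18 even ✓  3≤7≤11 ✓
Π(2lᵢ+1) = 9×15×15 = 2025
triangle coeff Δ(4,7,7) = 1/58198140
Σ_t [0,4]: t=0:+1/17418240 t=1:−1/622080 t=2:+1/230400 t=3:−1/622080 t=4:+1/17418240 = 1/806400
(3j)²=2268/230945 [(4 7 7; 0 0 0)], sign=-1
Σ_t [0,0]: t=0:+1/348364800 = 1/348364800
(3j)²=11/646 [(4 7 7; 2 -7 5)], sign=+1
⇒ 4πI² = 459270/1356277
I = (-1)√(459270/1356277/(4π)) = -0.16415530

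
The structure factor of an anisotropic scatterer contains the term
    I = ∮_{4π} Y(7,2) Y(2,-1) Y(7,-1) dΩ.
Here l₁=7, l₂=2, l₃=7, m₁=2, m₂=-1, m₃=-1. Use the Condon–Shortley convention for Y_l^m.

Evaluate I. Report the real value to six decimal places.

Checks pass: Σm=0; 16 even; l₃=7∈[5,9].
(2·7+1)(2·2+1)(2·7+1) = 1125
Δ: 2! 12! 2! / 17! → 1/185640
sum: t=0:+1/2419200 t=1:−1/518400 t=2:+1/2419200 = -1/907200
3j²(7 2 7; 0 0 0) = Δ·Π!·Σ² = 56/3315  (sign +1)
sum: t=0:+1/1209600 t=1:−1/1935360 = 1/3225600
3j²(7 2 7; 2 -1 -1) = Δ·Π!·Σ² = 243/61880  (sign +1)
combine: 4πI² = 1125·56/3315·243/61880 = 3645/48841
take √, sign +1: I = 0.07706400

0.077064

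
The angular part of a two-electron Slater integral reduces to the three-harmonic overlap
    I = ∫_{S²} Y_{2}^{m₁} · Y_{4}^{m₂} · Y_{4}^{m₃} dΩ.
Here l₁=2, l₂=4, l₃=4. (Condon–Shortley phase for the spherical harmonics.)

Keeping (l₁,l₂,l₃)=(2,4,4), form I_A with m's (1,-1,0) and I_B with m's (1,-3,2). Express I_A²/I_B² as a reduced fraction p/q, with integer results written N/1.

2/35

Shared (l₁,l₂,l₃)=(2,4,4): N and (l;000)² cancel in I_A²/I_B².
A: Δ = 2!·2!·6!/11! = 1/13860; Racah Σ t=0..1: t=0:+1/72 t=1:−1/96 = 1/288; ⇒ 3j(2 4 4; 1 -1 0)² = 1/462, sgn +1
B: Δ = 2!·2!·6!/11! = 1/13860; Racah Σ t=0..1: t=0:+1/240 t=1:−1/1440 = 1/288; ⇒ 3j(2 4 4; 1 -3 2)² = 5/132, sgn +1
I_A²/I_B² = (1/462)/(5/132) = 2/35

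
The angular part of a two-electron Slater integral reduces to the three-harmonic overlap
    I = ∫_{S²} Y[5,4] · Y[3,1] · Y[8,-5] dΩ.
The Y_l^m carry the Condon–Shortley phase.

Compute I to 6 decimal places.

-0.194444

Rules hold: Σm=0, L=16 even, 2≤8≤8.
N = 11·7·17 = 1309
Δ = 0!·10!·6!/17! = 1/136136
Racah Σ t=0..0: t=0:+1/518400 = 1/518400
⇒ 3j(5 3 8; 0 0 0)² = 56/2431, sgn +1
Racah Σ t=0..0: t=0:+1/17418240 = 1/17418240
⇒ 3j(5 3 8; 4 1 -5)² = 15/952, sgn -1
4πI² = N·(3j₀)²·(3jₘ)² = 105/221
I = -1·√(0.475113/4π) = -0.19444357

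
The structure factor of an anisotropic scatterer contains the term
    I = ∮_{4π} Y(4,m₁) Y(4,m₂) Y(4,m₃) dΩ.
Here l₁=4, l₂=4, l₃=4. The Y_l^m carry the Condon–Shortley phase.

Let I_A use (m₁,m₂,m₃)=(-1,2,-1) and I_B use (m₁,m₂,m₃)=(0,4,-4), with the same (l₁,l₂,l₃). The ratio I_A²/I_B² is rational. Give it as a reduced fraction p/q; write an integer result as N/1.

90/49

Shared (l₁,l₂,l₃)=(4,4,4): N and (l;000)² cancel in I_A²/I_B².
A: Δ = 4!·4!·4!/13! = 1/450450; Racah Σ t=2..4: t=2:+1/576 t=3:−1/144 t=4:+1/576 = -1/288; ⇒ 3j(4 4 4; -1 2 -1)² = 20/1001, sgn +1
B: Δ = 4!·4!·4!/13! = 1/450450; Racah Σ t=4..4: t=4:+1/13824 = 1/13824; ⇒ 3j(4 4 4; 0 4 -4)² = 14/1287, sgn +1
I_A²/I_B² = (20/1001)/(14/1287) = 90/49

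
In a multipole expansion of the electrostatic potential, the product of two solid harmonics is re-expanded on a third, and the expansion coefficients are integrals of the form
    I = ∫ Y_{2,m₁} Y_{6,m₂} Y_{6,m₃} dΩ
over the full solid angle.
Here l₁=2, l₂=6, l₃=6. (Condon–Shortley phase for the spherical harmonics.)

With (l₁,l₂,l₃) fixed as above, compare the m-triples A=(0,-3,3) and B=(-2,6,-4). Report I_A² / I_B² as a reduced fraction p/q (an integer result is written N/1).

Same 2,6,6: normalisation and zero-m 3j drop out of the ratio.
A: Δ: 2! 2! 10! / 15! → 1/90090; sum: t=0:+1/120960 t=1:−1/80640 t=2:+1/1451520 = -1/290304; 3j²(2 6 6; 0 -3 3) = Δ·Π!·Σ² = 5/2002  (sign +1)
B: Δ: 2! 2! 10! / 15! → 1/90090; sum: t=2:+1/14515200 = 1/14515200; 3j²(2 6 6; -2 6 -4) = Δ·Π!·Σ² = 2/455  (sign +1)
I_A²/I_B² = (5/2002)/(2/455) = 25/44

25/44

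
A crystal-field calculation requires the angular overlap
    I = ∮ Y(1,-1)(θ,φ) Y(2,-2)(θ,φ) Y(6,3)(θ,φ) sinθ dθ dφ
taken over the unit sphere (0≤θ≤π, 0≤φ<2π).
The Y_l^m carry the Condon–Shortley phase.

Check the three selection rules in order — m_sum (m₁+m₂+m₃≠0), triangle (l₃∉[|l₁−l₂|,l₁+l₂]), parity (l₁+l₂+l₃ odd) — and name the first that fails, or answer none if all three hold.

azimuthal sum: -1 − 2 + 3 = 0  ✓
1 ≤ 6 ≤ 3 (triangle on l)  ✗
L = 1 + 2 + 6 = 9 (odd)

triangle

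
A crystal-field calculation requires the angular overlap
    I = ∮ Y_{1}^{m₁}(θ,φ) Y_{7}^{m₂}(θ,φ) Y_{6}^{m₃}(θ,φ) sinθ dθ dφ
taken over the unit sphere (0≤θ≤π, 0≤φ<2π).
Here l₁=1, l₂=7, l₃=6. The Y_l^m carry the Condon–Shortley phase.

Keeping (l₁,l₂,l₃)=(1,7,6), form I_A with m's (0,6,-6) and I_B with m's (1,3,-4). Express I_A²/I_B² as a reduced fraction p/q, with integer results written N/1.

13/6

l's match ⇒ only the (l;m) 3-j factors differ between A and B.
A: triangle coeff Δ(1,7,6) = 1/1365; Σ_t [1,1]: t=1:−1/479001600 = -1/479001600; (3j)²=1/105 [(1 7 6; 0 6 -6)], sign=-1
B: triangle coeff Δ(1,7,6) = 1/1365; Σ_t [0,0]: t=0:+1/14515200 = 1/14515200; (3j)²=2/455 [(1 7 6; 1 3 -4)], sign=+1
I_A²/I_B² = (1/105)/(2/455) = 13/6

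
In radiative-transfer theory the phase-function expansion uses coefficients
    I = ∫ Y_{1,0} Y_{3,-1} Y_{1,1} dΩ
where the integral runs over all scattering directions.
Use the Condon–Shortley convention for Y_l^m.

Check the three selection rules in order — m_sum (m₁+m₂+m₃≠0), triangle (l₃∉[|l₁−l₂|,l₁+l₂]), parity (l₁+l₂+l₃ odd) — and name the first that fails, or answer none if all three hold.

azimuthal sum: 0 − 1 + 1 = 0  ✓
2 ≤ 1 ≤ 4 (triangle on l)  ✗
L = 1 + 3 + 1 = 5 (odd)

triangle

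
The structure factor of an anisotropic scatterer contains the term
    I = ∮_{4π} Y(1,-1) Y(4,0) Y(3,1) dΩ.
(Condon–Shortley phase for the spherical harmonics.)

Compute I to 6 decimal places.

m-sum 0 ✓  L=8 even ✓  3≤3≤5 ✓
Π(2lᵢ+1) = 3×9×7 = 189
triangle coeff Δ(1,4,3) = 1/252
Σ_t [1,1]: t=1:−1/36 = -1/36
(3j)²=4/63 [(1 4 3; 0 0 0)], sign=+1
Σ_t [2,2]: t=2:+1/96 = 1/96
(3j)²=1/42 [(1 4 3; -1 0 1)], sign=+1
⇒ 4πI² = 2/7
I = (+1)√(2/7/(4π)) = 0.15078601

0.150786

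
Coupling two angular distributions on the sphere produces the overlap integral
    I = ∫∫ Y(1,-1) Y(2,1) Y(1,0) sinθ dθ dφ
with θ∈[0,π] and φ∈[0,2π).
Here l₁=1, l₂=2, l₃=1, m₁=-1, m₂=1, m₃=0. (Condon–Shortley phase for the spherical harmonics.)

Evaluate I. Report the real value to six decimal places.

-0.218510

Rules hold: Σm=0, L=4 even, 1≤1≤3.
N = 3·5·3 = 45
Δ = 2!·0!·2!/5! = 1/30
Racah Σ t=1..1: t=1:−1/1 = -1/1
⇒ 3j(1 2 1; 0 0 0)² = 2/15, sgn +1
Racah Σ t=2..2: t=2:+1/2 = 1/2
⇒ 3j(1 2 1; -1 1 0)² = 1/10, sgn -1
4πI² = N·(3j₀)²·(3jₘ)² = 3/5
I = -1·√(0.6/4π) = -0.21850969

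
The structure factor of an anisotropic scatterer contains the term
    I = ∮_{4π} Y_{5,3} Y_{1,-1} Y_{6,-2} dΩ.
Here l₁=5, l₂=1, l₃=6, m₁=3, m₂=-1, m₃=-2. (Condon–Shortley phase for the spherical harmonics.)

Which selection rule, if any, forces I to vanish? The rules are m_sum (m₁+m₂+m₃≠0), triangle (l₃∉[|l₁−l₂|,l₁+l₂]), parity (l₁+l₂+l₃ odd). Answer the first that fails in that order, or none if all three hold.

Σmᵢ = 0  ✓
l₃∈[|l₁−l₂|,l₁+l₂]=[4,6], have l₃=6  ✓
Σlᵢ = 12 ⇒ even  ✓

none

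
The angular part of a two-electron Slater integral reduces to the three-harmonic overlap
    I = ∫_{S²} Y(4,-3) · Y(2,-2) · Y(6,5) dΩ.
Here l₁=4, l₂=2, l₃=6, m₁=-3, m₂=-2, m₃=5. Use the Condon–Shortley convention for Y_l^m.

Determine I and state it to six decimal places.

-0.288917

Checks pass: Σm=0; 12 even; l₃=6∈[2,6].
(2·4+1)(2·2+1)(2·6+1) = 585
Δ: 0! 8! 4! / 13! → 1/6435
sum: t=0:+1/2304 = 1/2304
3j²(4 2 6; 0 0 0) = Δ·Π!·Σ² = 5/143  (sign +1)
sum: t=0:+1/120960 = 1/120960
3j²(4 2 6; -3 -2 5) = Δ·Π!·Σ² = 2/39  (sign -1)
combine: 4πI² = 585·5/143·2/39 = 150/143
take √, sign -1: I = -0.28891672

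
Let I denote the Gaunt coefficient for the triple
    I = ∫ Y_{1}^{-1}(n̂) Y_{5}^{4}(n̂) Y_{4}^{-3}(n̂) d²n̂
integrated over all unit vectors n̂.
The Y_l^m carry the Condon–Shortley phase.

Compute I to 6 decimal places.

Rules hold: Σm=0, L=10 even, 4≤4≤6.
N = 3·11·9 = 297
Δ = 2!·0!·8!/11! = 1/495
Racah Σ t=1..1: t=1:−1/576 = -1/576
⇒ 3j(1 5 4; 0 0 0)² = 5/99, sgn -1
Racah Σ t=2..2: t=2:+1/10080 = 1/10080
⇒ 3j(1 5 4; -1 4 -3)² = 4/55, sgn -1
4πI² = N·(3j₀)²·(3jₘ)² = 12/11
I = +1·√(1.09091/4π) = 0.29463840

0.294638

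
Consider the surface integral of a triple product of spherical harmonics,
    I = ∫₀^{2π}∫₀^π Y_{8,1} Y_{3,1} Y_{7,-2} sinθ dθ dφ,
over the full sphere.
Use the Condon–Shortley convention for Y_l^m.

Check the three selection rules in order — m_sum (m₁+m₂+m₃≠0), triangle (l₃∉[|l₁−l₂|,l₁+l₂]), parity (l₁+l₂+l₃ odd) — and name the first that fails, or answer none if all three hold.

m₁+m₂+m₃ = 1 + 1 − 2 = 0  ✓
triangle: |8−3|=5 ≤ l₃=7 ≤ 8+3=11  ✓
parity: l₁+l₂+l₃ = 18 is even  ✓

none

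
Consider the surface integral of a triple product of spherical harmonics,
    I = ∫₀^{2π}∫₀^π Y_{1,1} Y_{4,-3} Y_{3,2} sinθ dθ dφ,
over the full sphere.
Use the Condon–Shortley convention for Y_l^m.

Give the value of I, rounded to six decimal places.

-0.282095

Checks pass: Σm=0; 8 even; l₃=3∈[3,5].
(2·1+1)(2·4+1)(2·3+1) = 189
Δ: 2! 0! 6! / 9! → 1/252
sum: t=1:−1/36 = -1/36
3j²(1 4 3; 0 0 0) = Δ·Π!·Σ² = 4/63  (sign +1)
sum: t=0:+1/240 = 1/240
3j²(1 4 3; 1 -3 2) = Δ·Π!·Σ² = 1/12  (sign -1)
combine: 4πI² = 189·4/63·1/12 = 1/1
take √, sign -1: I = -0.28209479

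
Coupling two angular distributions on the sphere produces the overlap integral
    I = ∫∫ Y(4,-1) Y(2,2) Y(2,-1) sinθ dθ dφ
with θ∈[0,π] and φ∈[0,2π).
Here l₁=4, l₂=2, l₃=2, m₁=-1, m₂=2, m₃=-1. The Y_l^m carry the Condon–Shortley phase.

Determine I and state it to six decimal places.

m-sum 0 ✓  L=8 even ✓  2≤2≤6 ✓
Π(2lᵢ+1) = 9×5×5 = 225
triangle coeff Δ(4,2,2) = 1/630
Σ_t [2,2]: t=2:+1/16 = 1/16
(3j)²=2/35 [(4 2 2; 0 0 0)], sign=+1
Σ_t [4,4]: t=4:+1/144 = 1/144
(3j)²=1/126 [(4 2 2; -1 2 -1)], sign=-1
⇒ 4πI² = 5/49
I = (-1)√(5/49/(4π)) = -0.09011188

-0.090112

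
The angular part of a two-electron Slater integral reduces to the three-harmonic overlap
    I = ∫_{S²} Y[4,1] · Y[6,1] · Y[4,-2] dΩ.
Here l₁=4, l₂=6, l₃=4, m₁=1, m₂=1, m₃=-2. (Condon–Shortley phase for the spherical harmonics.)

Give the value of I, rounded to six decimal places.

0.097783

Checks pass: Σm=0; 14 even; l₃=4∈[2,10].
(2·4+1)(2·6+1)(2·4+1) = 1053
Δ: 6! 2! 6! / 15! → 1/1261260
sum: t=2:+1/4608 t=3:−1/1296 t=4:+1/4608 = -7/20736
3j²(4 6 4; 0 0 0) = Δ·Π!·Σ² = 20/1287  (sign -1)
sum: t=1:−1/172800 t=2:+1/5760 t=3:−1/3456 = -7/57600
3j²(4 6 4; 1 1 -2) = Δ·Π!·Σ² = 21/2860  (sign -1)
combine: 4πI² = 1053·20/1287·21/2860 = 189/1573
take √, sign +1: I = 0.09778261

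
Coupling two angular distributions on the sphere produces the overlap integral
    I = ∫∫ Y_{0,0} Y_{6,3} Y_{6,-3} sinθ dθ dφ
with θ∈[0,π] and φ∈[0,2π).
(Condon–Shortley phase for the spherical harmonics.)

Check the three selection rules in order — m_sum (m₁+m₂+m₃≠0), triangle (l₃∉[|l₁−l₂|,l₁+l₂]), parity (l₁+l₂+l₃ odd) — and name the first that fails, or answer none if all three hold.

Σmᵢ = 0  ✓
l₃∈[|l₁−l₂|,l₁+l₂]=[6,6], have l₃=6  ✓
Σlᵢ = 12 ⇒ even  ✓

none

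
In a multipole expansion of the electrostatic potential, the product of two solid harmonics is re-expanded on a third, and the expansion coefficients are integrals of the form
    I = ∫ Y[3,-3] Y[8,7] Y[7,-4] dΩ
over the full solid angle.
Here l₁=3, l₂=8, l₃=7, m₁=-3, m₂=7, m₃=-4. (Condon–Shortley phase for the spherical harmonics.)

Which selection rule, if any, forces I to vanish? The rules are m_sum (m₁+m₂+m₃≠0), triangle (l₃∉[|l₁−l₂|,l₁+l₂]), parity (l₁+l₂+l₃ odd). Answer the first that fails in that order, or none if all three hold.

m₁+m₂+m₃ = -3 + 7 − 4 = 0  ✓
triangle: |3−8|=5 ≤ l₃=7 ≤ 3+8=11  ✓
parity: l₁+l₂+l₃ = 18 is even  ✓

none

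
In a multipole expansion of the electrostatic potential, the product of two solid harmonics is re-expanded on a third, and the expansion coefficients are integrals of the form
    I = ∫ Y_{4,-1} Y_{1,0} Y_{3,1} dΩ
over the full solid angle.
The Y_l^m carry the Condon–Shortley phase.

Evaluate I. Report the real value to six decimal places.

m-sum 0 ✓  L=8 even ✓  3≤3≤5 ✓
Π(2lᵢ+1) = 9×3×7 = 189
triangle coeff Δ(4,1,3) = 1/252
Σ_t [1,1]: t=1:−1/36 = -1/36
(3j)²=4/63 [(4 1 3; 0 0 0)], sign=+1
Σ_t [1,1]: t=1:−1/48 = -1/48
(3j)²=5/84 [(4 1 3; -1 0 1)], sign=-1
⇒ 4πI² = 5/7
I = (-1)√(5/7/(4π)) = -0.23841361

-0.238414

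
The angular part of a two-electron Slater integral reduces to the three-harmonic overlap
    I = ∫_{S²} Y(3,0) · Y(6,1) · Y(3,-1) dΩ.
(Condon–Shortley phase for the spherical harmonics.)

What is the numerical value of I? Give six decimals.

Rules hold: Σm=0, L=12 even, 3≤3≤9.
N = 7·13·7 = 637
Δ = 6!·0!·6!/13! = 1/12012
Racah Σ t=3..3: t=3:−1/1296 = -1/1296
⇒ 3j(3 6 3; 0 0 0)² = 100/3003, sgn +1
Racah Σ t=3..3: t=3:−1/1728 = -1/1728
⇒ 3j(3 6 3; 0 1 -1)² = 25/858, sgn -1
4πI² = N·(3j₀)²·(3jₘ)² = 8750/14157
I = -1·√(0.618069/4π) = -0.22177545

-0.221775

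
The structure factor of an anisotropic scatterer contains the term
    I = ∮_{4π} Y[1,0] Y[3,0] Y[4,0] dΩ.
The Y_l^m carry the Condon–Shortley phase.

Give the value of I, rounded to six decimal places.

Checks pass: Σm=0; 8 even; l₃=4∈[2,4].
(2·1+1)(2·3+1)(2·4+1) = 189
Δ: 0! 2! 6! / 9! → 1/252
sum: t=0:+1/36 = 1/36
3j²(1 3 4; 0 0 0) = Δ·Π!·Σ² = 4/63  (sign +1)
(m-triple is (0,0,0) — same symbol as above.)
combine: 4πI² = 189·4/63·4/63 = 16/21
take √, sign +1: I = 0.24623252

0.246233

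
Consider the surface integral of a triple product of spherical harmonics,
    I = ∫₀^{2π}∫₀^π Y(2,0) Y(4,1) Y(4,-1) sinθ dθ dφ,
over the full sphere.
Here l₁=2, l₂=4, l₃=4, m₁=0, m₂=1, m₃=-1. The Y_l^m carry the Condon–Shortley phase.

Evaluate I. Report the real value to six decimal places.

Rules hold: Σm=0, L=10 even, 2≤4≤6.
N = 5·9·9 = 405
Δ = 2!·2!·6!/11! = 1/13860
Racah Σ t=0..2: t=0:+1/192 t=1:−1/36 t=2:+1/192 = -5/288
⇒ 3j(2 4 4; 0 0 0)² = 20/693, sgn -1
Racah Σ t=0..2: t=0:+1/480 t=1:−1/48 t=2:+1/144 = -17/1440
⇒ 3j(2 4 4; 0 1 -1)² = 289/13860, sgn +1
4πI² = N·(3j₀)²·(3jₘ)² = 1445/5929
I = -1·√(0.243717/4π) = -0.13926381

-0.139264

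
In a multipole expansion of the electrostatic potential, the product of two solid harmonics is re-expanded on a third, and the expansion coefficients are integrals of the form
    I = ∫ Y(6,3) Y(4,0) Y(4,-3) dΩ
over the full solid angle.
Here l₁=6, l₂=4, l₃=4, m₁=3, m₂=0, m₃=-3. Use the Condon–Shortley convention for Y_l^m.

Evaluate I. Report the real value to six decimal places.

0.123195

Rules hold: Σm=0, L=14 even, 2≤4≤10.
N = 13·9·9 = 1053
Δ = 6!·6!·2!/15! = 1/1261260
Racah Σ t=2..4: t=2:+1/4608 t=3:−1/1296 t=4:+1/4608 = -7/20736
⇒ 3j(6 4 4; 0 0 0)² = 20/1287, sgn -1
Racah Σ t=2..3: t=2:+1/11520 t=3:−1/25920 = 1/20736
⇒ 3j(6 4 4; 3 0 -3)² = 5/429, sgn -1
4πI² = N·(3j₀)²·(3jₘ)² = 300/1573
I = +1·√(0.190718/4π) = 0.12319450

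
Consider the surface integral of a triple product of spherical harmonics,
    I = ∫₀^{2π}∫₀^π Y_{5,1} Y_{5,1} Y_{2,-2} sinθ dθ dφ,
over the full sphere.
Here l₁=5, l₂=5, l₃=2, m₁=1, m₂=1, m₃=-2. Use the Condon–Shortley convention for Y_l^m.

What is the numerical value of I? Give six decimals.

Rules hold: Σm=0, L=12 even, 0≤2≤10.
N = 11·11·5 = 605
Δ = 8!·2!·2!/13! = 1/38610
Racah Σ t=3..5: t=3:−1/2880 t=4:+1/576 t=5:−1/2880 = 1/960
⇒ 3j(5 5 2; 0 0 0)² = 10/429, sgn +1
Racah Σ t=4..4: t=4:+1/2304 = 1/2304
⇒ 3j(5 5 2; 1 1 -2)² = 5/143, sgn +1
4πI² = N·(3j₀)²·(3jₘ)² = 250/507
I = +1·√(0.493097/4π) = 0.19808933

0.198089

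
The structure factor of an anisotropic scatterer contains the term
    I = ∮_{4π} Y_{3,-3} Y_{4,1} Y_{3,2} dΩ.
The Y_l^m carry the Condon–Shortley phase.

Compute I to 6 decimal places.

m-sum 0 ✓  L=10 even ✓  1≤3≤7 ✓
Π(2lᵢ+1) = 7×9×7 = 441
triangle coeff Δ(3,4,3) = 1/34650
Σ_t [1,3]: t=1:−1/72 t=2:+1/16 t=3:−1/72 = 5/144
(3j)²=2/77 [(3 4 3; 0 0 0)], sign=-1
Σ_t [4,4]: t=4:+1/288 = 1/288
(3j)²=5/231 [(3 4 3; -3 1 2)], sign=-1
⇒ 4πI² = 30/121
I = (+1)√(30/121/(4π)) = 0.14046335

0.140463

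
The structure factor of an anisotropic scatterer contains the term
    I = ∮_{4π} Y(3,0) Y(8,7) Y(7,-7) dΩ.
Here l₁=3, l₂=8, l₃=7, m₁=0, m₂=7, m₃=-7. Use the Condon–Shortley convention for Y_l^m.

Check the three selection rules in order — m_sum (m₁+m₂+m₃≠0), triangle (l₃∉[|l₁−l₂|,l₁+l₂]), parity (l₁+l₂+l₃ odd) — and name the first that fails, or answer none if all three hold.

none

m₁+m₂+m₃ = 0 + 7 − 7 = 0  ✓
triangle: |3−8|=5 ≤ l₃=7 ≤ 3+8=11  ✓
parity: l₁+l₂+l₃ = 18 is even  ✓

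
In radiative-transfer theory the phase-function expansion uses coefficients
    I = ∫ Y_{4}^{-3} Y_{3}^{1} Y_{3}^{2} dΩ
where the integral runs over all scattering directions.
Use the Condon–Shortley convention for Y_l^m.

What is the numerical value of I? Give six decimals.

-0.095955

Rules hold: Σm=0, L=10 even, 1≤3≤7.
N = 9·7·7 = 441
Δ = 4!·4!·2!/11! = 1/34650
Racah Σ t=1..3: t=1:−1/72 t=2:+1/16 t=3:−1/72 = 5/144
⇒ 3j(4 3 3; 0 0 0)² = 2/77, sgn -1
Racah Σ t=3..4: t=3:−1/144 t=4:+1/288 = -1/288
⇒ 3j(4 3 3; -3 1 2)² = 1/99, sgn +1
4πI² = N·(3j₀)²·(3jₘ)² = 14/121
I = -1·√(0.115702/4π) = -0.09595473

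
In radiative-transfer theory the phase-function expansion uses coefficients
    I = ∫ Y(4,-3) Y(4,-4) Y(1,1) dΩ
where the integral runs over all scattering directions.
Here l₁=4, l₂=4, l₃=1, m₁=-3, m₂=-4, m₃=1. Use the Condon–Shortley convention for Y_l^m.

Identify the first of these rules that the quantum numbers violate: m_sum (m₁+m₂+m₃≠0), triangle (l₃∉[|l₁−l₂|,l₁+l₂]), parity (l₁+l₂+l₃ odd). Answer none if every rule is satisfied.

Σmᵢ = -6  ✗
l₃∈[|l₁−l₂|,l₁+l₂]=[0,8], have l₃=1
Σlᵢ = 9 ⇒ odd

m_sum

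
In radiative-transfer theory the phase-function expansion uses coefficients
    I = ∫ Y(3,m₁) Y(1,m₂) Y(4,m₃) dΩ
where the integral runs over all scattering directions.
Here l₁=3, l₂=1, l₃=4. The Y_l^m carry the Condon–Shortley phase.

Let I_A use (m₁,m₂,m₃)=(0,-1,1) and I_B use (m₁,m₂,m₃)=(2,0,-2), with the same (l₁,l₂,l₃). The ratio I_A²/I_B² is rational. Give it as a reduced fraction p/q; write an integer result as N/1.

5/6

l's match ⇒ only the (l;m) 3-j factors differ between A and B.
A: triangle coeff Δ(3,1,4) = 1/252; Σ_t [0,0]: t=0:+1/72 = 1/72; (3j)²=5/126 [(3 1 4; 0 -1 1)], sign=-1
B: triangle coeff Δ(3,1,4) = 1/252; Σ_t [0,0]: t=0:+1/120 = 1/120; (3j)²=1/21 [(3 1 4; 2 0 -2)], sign=+1
I_A²/I_B² = (5/126)/(1/21) = 5/6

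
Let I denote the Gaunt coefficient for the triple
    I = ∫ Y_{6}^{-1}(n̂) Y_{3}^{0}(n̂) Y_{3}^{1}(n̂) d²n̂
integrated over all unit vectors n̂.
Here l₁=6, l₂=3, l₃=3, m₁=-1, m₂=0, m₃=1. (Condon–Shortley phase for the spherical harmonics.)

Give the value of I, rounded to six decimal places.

-0.221775

m-sum 0 ✓  L=12 even ✓  3≤3≤9 ✓
Π(2lᵢ+1) = 13×7×7 = 637
triangle coeff Δ(6,3,3) = 1/12012
Σ_t [3,3]: t=3:−1/1296 = -1/1296
(3j)²=100/3003 [(6 3 3; 0 0 0)], sign=+1
Σ_t [3,3]: t=3:−1/1728 = -1/1728
(3j)²=25/858 [(6 3 3; -1 0 1)], sign=-1
⇒ 4πI² = 8750/14157
I = (-1)√(8750/14157/(4π)) = -0.22177545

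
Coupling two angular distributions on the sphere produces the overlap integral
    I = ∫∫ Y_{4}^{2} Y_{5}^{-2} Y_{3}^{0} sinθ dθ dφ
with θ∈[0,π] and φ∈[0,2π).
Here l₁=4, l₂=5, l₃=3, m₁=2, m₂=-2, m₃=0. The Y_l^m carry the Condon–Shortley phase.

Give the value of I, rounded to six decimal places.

m-sum 0 ✓  L=12 even ✓  1≤3≤9 ✓
Π(2lᵢ+1) = 9×11×7 = 693
triangle coeff Δ(4,5,3) = 1/180180
Σ_t [2,4]: t=2:+1/576 t=3:−1/144 t=4:+1/576 = -1/288
(3j)²=20/1001 [(4 5 3; 0 0 0)], sign=+1
Σ_t [0,2]: t=0:+1/8640 t=1:−1/480 t=2:+1/576 = -1/4320
(3j)²=1/2145 [(4 5 3; 2 -2 0)], sign=+1
⇒ 4πI² = 12/1859
I = (+1)√(12/1859/(4π)) = 0.02266449

0.022664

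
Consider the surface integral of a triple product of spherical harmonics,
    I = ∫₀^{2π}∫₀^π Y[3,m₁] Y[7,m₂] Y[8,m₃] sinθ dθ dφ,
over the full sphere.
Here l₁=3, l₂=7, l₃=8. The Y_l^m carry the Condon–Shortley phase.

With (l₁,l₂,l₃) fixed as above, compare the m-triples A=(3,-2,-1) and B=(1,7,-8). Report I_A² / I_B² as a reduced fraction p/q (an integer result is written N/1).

486/1183

Shared (l₁,l₂,l₃)=(3,7,8): N and (l;000)² cancel in I_A²/I_B².
A: Δ = 2!·4!·12!/19! = 1/5290740; Racah Σ t=0..0: t=0:+1/29030400 = 1/29030400; ⇒ 3j(3 7 8; 3 -2 -1)² = 54/4199, sgn -1
B: Δ = 2!·4!·12!/19! = 1/5290740; Racah Σ t=2..2: t=2:+1/22992076800 = 1/22992076800; ⇒ 3j(3 7 8; 1 7 -8)² = 91/2907, sgn +1
I_A²/I_B² = (54/4199)/(91/2907) = 486/1183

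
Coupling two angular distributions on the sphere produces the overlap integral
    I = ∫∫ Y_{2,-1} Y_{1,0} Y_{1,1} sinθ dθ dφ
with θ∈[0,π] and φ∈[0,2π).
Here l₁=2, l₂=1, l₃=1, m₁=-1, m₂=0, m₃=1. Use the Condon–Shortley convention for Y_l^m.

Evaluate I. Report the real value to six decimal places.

m-sum 0 ✓  L=4 even ✓  1≤1≤3 ✓
Π(2lᵢ+1) = 5×3×3 = 45
triangle coeff Δ(2,1,1) = 1/30
Σ_t [1,1]: t=1:−1/1 = -1/1
(3j)²=2/15 [(2 1 1; 0 0 0)], sign=+1
Σ_t [1,1]: t=1:−1/2 = -1/2
(3j)²=1/10 [(2 1 1; -1 0 1)], sign=-1
⇒ 4πI² = 3/5
I = (-1)√(3/5/(4π)) = -0.21850969

-0.218510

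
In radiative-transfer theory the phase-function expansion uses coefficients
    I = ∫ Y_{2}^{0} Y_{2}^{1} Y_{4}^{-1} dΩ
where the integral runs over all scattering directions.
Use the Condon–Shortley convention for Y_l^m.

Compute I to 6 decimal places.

-0.220728

m-sum 0 ✓  L=8 even ✓  0≤4≤4 ✓
Π(2lᵢ+1) = 5×5×9 = 225
triangle coeff Δ(2,2,4) = 1/630
Σ_t [0,0]: t=0:+1/16 = 1/16
(3j)²=2/35 [(2 2 4; 0 0 0)], sign=+1
Σ_t [0,0]: t=0:+1/24 = 1/24
(3j)²=1/21 [(2 2 4; 0 1 -1)], sign=-1
⇒ 4πI² = 30/49
I = (-1)√(30/49/(4π)) = -0.22072812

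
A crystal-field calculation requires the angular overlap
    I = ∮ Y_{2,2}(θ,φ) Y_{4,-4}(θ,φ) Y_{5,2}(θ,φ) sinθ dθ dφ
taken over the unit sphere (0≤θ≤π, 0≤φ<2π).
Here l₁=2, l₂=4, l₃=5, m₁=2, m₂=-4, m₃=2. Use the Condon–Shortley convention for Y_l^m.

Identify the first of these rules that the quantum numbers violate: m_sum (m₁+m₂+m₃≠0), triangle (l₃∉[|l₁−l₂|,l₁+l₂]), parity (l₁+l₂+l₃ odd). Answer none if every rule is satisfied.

azimuthal sum: 2 − 4 + 2 = 0  ✓
2 ≤ 5 ≤ 6 (triangle on l)  ✓
L = 2 + 4 + 5 = 11 (odd)  ✗

parity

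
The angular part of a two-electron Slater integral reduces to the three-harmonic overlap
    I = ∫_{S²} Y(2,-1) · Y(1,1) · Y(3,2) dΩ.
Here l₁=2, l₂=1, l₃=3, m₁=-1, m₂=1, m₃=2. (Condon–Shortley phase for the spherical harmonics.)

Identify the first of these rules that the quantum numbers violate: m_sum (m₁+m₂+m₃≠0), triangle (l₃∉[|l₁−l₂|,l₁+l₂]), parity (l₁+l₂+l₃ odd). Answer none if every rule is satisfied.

Σmᵢ = 2  ✗
l₃∈[|l₁−l₂|,l₁+l₂]=[1,3], have l₃=3
Σlᵢ = 6 ⇒ even

m_sum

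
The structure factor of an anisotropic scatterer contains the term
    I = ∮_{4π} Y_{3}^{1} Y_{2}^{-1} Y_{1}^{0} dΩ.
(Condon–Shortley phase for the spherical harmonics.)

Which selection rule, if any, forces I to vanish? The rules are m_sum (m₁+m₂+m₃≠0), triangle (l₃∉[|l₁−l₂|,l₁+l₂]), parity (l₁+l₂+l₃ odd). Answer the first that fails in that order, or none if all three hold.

Σmᵢ = 0  ✓
l₃∈[|l₁−l₂|,l₁+l₂]=[1,5], have l₃=1  ✓
Σlᵢ = 6 ⇒ even  ✓

none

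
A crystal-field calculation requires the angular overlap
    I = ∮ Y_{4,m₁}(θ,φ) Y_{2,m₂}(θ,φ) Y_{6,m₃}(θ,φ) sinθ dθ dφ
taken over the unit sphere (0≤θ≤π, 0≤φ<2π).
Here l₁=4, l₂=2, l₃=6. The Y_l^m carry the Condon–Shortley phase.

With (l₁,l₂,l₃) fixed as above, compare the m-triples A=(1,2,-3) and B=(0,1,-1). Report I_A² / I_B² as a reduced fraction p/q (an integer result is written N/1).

18/25

l's match ⇒ only the (l;m) 3-j factors differ between A and B.
A: triangle coeff Δ(4,2,6) = 1/6435; Σ_t [0,0]: t=0:+1/17280 = 1/17280; (3j)²=14/715 [(4 2 6; 1 2 -3)], sign=-1
B: triangle coeff Δ(4,2,6) = 1/6435; Σ_t [0,0]: t=0:+1/3456 = 1/3456; (3j)²=35/1287 [(4 2 6; 0 1 -1)], sign=-1
I_A²/I_B² = (14/715)/(35/1287) = 18/25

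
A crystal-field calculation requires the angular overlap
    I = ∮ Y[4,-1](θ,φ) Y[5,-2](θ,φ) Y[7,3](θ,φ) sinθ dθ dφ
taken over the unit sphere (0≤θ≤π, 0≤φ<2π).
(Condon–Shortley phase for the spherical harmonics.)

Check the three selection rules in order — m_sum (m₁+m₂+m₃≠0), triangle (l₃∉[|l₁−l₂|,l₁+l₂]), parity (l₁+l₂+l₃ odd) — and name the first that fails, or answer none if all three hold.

none

Σmᵢ = 0  ✓
l₃∈[|l₁−l₂|,l₁+l₂]=[1,9], have l₃=7  ✓
Σlᵢ = 16 ⇒ even  ✓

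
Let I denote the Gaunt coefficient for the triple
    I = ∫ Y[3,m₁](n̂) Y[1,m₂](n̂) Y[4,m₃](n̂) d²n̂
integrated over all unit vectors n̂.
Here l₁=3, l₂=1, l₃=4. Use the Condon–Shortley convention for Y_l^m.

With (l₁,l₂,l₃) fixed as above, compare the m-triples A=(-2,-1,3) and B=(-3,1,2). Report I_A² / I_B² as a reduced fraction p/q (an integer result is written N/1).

21/1

Same 3,1,4: normalisation and zero-m 3j drop out of the ratio.
A: Δ: 0! 6! 2! / 9! → 1/252; sum: t=0:+1/240 = 1/240; 3j²(3 1 4; -2 -1 3) = Δ·Π!·Σ² = 1/12  (sign -1)
B: Δ: 0! 6! 2! / 9! → 1/252; sum: t=0:+1/1440 = 1/1440; 3j²(3 1 4; -3 1 2) = Δ·Π!·Σ² = 1/252  (sign +1)
I_A²/I_B² = (1/12)/(1/252) = 21/1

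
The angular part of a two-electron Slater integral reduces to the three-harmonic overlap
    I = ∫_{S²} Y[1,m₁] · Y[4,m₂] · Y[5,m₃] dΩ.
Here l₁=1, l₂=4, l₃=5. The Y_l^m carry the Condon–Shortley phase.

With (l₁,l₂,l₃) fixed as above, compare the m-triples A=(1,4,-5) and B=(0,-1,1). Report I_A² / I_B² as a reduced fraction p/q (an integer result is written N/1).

Shared (l₁,l₂,l₃)=(1,4,5): N and (l;000)² cancel in I_A²/I_B².
A: Δ = 0!·2!·8!/11! = 1/495; Racah Σ t=0..0: t=0:+1/80640 = 1/80640; ⇒ 3j(1 4 5; 1 4 -5)² = 1/11, sgn +1
B: Δ = 0!·2!·8!/11! = 1/495; Racah Σ t=0..0: t=0:+1/720 = 1/720; ⇒ 3j(1 4 5; 0 -1 1)² = 8/165, sgn +1
I_A²/I_B² = (1/11)/(8/165) = 15/8

15/8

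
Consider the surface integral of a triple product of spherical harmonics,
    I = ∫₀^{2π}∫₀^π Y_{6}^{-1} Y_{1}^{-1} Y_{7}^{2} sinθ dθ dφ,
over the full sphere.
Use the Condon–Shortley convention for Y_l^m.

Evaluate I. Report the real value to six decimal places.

0.209937

m-sum 0 ✓  L=14 even ✓  5≤7≤7 ✓
Π(2lᵢ+1) = 13×3×15 = 585
triangle coeff Δ(6,1,7) = 1/1365
Σ_t [0,0]: t=0:+1/518400 = 1/518400
(3j)²=7/195 [(6 1 7; 0 0 0)], sign=-1
Σ_t [0,0]: t=0:+1/1209600 = 1/1209600
(3j)²=12/455 [(6 1 7; -1 -1 2)], sign=-1
⇒ 4πI² = 36/65
I = (+1)√(36/65/(4π)) = 0.20993732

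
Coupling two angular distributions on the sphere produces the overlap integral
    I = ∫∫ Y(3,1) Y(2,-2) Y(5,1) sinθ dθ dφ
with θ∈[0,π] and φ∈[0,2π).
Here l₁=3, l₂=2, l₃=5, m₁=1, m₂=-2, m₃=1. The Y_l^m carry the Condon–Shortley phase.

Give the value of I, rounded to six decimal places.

Checks pass: Σm=0; 10 even; l₃=5∈[1,5].
(2·3+1)(2·2+1)(2·5+1) = 385
Δ: 0! 6! 4! / 11! → 1/2310
sum: t=0:+1/144 = 1/144
3j²(3 2 5; 0 0 0) = Δ·Π!·Σ² = 10/231  (sign -1)
sum: t=0:+1/1152 = 1/1152
3j²(3 2 5; 1 -2 1) = Δ·Π!·Σ² = 1/154  (sign +1)
combine: 4πI² = 385·10/231·1/154 = 25/231
take √, sign -1: I = -0.09280237

-0.092802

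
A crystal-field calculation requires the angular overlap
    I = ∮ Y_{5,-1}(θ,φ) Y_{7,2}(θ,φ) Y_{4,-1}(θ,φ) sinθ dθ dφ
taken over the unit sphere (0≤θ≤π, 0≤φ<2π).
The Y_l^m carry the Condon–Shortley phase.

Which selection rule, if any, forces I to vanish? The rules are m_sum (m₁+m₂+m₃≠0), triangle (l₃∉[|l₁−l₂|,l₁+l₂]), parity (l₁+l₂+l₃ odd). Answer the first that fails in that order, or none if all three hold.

none

Σmᵢ = 0  ✓
l₃∈[|l₁−l₂|,l₁+l₂]=[2,12], have l₃=4  ✓
Σlᵢ = 16 ⇒ even  ✓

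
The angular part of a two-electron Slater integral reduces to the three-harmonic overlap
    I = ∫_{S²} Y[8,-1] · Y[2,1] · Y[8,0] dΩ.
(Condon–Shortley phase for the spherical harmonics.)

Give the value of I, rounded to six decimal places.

Checks pass: Σm=0; 18 even; l₃=8∈[6,10].
(2·8+1)(2·2+1)(2·8+1) = 1445
Δ: 2! 14! 2! / 19! → 1/348840
sum: t=0:+1/116121600 t=1:−1/25401600 t=2:+1/116121600 = -1/45158400
3j²(8 2 8; 0 0 0) = Δ·Π!·Σ² = 24/1615  (sign -1)
sum: t=1:−1/58060800 t=2:+1/50803200 = 1/406425600
3j²(8 2 8; -1 1 0) = Δ·Π!·Σ² = 1/3230  (sign +1)
combine: 4πI² = 1445·24/1615·1/3230 = 12/1805
take √, sign -1: I = -0.02300102

-0.023001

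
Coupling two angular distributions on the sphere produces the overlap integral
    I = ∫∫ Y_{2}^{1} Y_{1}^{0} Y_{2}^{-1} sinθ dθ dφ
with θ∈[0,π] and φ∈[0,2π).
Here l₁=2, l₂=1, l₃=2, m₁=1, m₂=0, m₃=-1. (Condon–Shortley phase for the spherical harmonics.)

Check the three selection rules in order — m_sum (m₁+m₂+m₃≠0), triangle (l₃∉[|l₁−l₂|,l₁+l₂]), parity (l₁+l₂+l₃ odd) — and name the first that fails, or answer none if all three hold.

azimuthal sum: 1 + 0 − 1 = 0  ✓
1 ≤ 2 ≤ 3 (triangle on l)  ✓
L = 2 + 1 + 2 = 5 (odd)  ✗

parity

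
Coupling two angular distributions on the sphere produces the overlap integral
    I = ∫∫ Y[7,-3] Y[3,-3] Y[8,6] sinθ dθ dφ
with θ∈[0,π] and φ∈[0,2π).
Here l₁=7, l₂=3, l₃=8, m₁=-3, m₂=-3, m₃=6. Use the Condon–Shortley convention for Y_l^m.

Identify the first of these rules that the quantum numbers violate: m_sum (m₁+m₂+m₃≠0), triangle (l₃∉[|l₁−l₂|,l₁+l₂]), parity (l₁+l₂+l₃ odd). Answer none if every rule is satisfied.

none

m₁+m₂+m₃ = -3 − 3 + 6 = 0  ✓
triangle: |7−3|=4 ≤ l₃=8 ≤ 7+3=10  ✓
parity: l₁+l₂+l₃ = 18 is even  ✓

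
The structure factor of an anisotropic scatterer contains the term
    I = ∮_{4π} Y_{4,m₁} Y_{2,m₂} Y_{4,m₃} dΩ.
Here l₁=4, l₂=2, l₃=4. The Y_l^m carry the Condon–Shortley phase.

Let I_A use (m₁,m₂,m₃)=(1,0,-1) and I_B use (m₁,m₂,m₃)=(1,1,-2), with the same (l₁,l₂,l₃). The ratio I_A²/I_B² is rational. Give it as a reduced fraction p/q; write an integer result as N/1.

289/243

Same 4,2,4: normalisation and zero-m 3j drop out of the ratio.
A: Δ: 2! 6! 2! / 11! → 1/13860; sum: t=0:+1/144 t=1:−1/48 t=2:+1/480 = -17/1440; 3j²(4 2 4; 1 0 -1) = Δ·Π!·Σ² = 289/13860  (sign +1)
B: Δ: 2! 6! 2! / 11! → 1/13860; sum: t=1:−1/96 t=2:+1/240 = -1/160; 3j²(4 2 4; 1 1 -2) = Δ·Π!·Σ² = 27/1540  (sign -1)
I_A²/I_B² = (289/13860)/(27/1540) = 289/243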